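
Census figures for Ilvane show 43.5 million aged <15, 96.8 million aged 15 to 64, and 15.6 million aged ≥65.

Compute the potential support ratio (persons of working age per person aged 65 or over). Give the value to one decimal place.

Potential support ratio = 96.8 / 15.6 = 6.2

Potential support ratio: 6.2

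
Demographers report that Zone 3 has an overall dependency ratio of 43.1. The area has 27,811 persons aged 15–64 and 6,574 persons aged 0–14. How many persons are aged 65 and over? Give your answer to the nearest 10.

Aged 65 and over: 5,410

Total dependency ratio = (youth + elderly) / working-age × 100
43.1 = (6,574 + E) / 27,811 × 100
⇒ 5,410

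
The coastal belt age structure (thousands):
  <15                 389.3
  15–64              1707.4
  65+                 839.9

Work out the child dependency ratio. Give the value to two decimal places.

Youth dependency ratio = 389.3 / 1707.4 × 100 = 22.80

Youth dependency ratio: 22.80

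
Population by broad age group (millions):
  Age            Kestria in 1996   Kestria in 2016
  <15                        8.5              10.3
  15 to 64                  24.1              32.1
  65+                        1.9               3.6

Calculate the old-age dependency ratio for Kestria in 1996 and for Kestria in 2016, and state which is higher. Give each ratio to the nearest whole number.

Kestria in 1996: 8
Kestria in 2016: 11
Higher: Kestria in 2016

Kestria in 1996: 1.9 / 24.1 × 100 = 8
Kestria in 2016: 3.6 / 32.1 × 100 = 11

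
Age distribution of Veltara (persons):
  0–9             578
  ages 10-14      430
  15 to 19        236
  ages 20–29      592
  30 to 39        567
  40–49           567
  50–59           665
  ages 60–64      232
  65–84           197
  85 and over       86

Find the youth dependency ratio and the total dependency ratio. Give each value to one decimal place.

Youth dependency ratio: 35.3
Total dependency ratio: 45.2

0–14: 578 + 430 = 1008
15–64: 236 + 592 + 567 + 567 + 665 + 232 = 2859
65+: 197 + 86 = 283
Youth dependency ratio = 1008 / 2859 × 100 = 35.3
Total dependency ratio = (1008 + 283) / 2859 × 100 = 1291 / 2859 × 100 = 45.2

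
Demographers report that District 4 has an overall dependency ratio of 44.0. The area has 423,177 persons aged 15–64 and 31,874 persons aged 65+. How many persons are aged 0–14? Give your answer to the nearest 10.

Total dependency ratio = (youth + elderly) / working-age × 100
44.0 = (Y + 31,874) / 423,177 × 100
⇒ 154,320

Aged 0–14: 154,320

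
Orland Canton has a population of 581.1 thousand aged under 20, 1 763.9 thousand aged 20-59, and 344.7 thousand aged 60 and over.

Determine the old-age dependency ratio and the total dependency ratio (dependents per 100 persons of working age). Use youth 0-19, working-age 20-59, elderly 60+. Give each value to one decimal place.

Old-age dependency ratio: 19.5
Total dependency ratio: 52.5

Old-age dependency ratio = 344.7 / 1 763.9 × 100 = 19.5
Total dependency ratio = (581.1 + 344.7) / 1 763.9 × 100 = 925.8 / 1 763.9 × 100 = 52.5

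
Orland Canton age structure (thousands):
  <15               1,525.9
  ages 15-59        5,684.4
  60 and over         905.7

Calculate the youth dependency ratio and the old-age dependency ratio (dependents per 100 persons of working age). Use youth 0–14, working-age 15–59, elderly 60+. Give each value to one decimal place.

Youth dependency ratio: 26.8
Old-age dependency ratio: 15.9

Youth dependency ratio = 1,525.9 / 5,684.4 × 100 = 26.8
Old-age dependency ratio = 905.7 / 5,684.4 × 100 = 15.9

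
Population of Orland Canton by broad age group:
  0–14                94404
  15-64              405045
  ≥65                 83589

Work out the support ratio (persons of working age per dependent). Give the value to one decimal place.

Support ratio = 405045 / (94404 + 83589) = 405045 / 177993 = 2.3

Support ratio: 2.3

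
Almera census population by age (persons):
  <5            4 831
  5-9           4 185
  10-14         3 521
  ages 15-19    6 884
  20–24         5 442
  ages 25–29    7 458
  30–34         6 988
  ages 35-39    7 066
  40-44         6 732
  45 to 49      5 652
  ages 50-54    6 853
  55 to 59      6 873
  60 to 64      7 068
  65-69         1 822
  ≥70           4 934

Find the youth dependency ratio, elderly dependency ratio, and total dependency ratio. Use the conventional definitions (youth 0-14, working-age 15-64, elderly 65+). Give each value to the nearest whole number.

0–14: 4 831 + 4 185 + 3 521 = 12 537
15–64: 6 884 + 5 442 + 7 458 + 6 988 + 7 066 + 6 732 + 5 652 + 6 853 + 6 873 + 7 068 = 67 016
65+: 1 822 + 4 934 = 6 756
Youth dependency ratio = 12 537 / 67 016 × 100 = 19
Old-age dependency ratio = 6 756 / 67 016 × 100 = 10
Total dependency ratio = (12 537 + 6 756) / 67 016 × 100 = 19 293 / 67 016 × 100 = 29

Youth dependency ratio: 19
Old-age dependency ratio: 10
Total dependency ratio: 29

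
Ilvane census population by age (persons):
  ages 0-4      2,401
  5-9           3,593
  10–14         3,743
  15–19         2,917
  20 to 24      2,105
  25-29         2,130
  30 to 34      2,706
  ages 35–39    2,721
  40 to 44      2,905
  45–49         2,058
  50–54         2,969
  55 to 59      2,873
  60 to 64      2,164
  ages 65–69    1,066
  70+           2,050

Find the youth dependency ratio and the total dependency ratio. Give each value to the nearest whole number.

Youth dependency ratio: 38
Total dependency ratio: 50

0–14: 2,401 + 3,593 + 3,743 = 9,737
15–64: 2,917 + 2,105 + 2,130 + 2,706 + 2,721 + 2,905 + 2,058 + 2,969 + 2,873 + 2,164 = 25,548
65+: 1,066 + 2,050 = 3,116
Youth dependency ratio = 9,737 / 25,548 × 100 = 38
Total dependency ratio = (9,737 + 3,116) / 25,548 × 100 = 12,853 / 25,548 × 100 = 50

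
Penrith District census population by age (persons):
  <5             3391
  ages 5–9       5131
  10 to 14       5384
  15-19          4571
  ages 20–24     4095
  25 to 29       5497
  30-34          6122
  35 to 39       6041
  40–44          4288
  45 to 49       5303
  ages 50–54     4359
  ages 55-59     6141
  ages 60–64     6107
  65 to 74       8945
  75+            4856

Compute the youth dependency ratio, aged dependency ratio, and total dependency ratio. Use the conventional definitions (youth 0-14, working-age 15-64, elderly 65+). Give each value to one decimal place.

Youth dependency ratio: 26.5
Old-age dependency ratio: 26.3
Total dependency ratio: 52.8

0–14: 3391 + 5131 + 5384 = 13906
15–64: 4571 + 4095 + 5497 + 6122 + 6041 + 4288 + 5303 + 4359 + 6141 + 6107 = 52524
65+: 8945 + 4856 = 13801
Youth dependency ratio = 13906 / 52524 × 100 = 26.5
Old-age dependency ratio = 13801 / 52524 × 100 = 26.3
Total dependency ratio = (13906 + 13801) / 52524 × 100 = 27707 / 52524 × 100 = 52.8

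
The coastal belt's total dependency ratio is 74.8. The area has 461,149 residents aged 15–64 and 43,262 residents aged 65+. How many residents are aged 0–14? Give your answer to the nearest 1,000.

Aged 0–14: 302,000

Total dependency ratio = (youth + elderly) / working-age × 100
74.8 = (Y + 43,262) / 461,149 × 100
⇒ 302,000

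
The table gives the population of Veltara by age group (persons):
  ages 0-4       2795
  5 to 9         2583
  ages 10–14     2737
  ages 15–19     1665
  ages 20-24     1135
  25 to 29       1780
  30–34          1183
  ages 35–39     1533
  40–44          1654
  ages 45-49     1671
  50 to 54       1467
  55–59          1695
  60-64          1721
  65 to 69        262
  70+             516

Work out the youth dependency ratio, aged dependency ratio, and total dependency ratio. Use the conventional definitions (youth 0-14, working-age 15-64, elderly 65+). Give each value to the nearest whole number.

0–14: 2795 + 2583 + 2737 = 8115
15–64: 1665 + 1135 + 1780 + 1183 + 1533 + 1654 + 1671 + 1467 + 1695 + 1721 = 15504
65+: 262 + 516 = 778
Youth dependency ratio = 8115 / 15504 × 100 = 52
Old-age dependency ratio = 778 / 15504 × 100 = 5
Total dependency ratio = (8115 + 778) / 15504 × 100 = 8893 / 15504 × 100 = 57

Youth dependency ratio: 52
Old-age dependency ratio: 5
Total dependency ratio: 57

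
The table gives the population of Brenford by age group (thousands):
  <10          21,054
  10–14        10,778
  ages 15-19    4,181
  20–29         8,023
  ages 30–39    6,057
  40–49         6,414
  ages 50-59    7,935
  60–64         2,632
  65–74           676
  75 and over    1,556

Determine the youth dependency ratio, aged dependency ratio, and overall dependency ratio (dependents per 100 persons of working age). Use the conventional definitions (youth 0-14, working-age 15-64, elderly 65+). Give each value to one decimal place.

0–14: 21,054 + 10,778 = 31,832
15–64: 4,181 + 8,023 + 6,057 + 6,414 + 7,935 + 2,632 = 35,242
65+: 676 + 1,556 = 2,232
Youth dependency ratio = 31,832 / 35,242 × 100 = 90.3
Old-age dependency ratio = 2,232 / 35,242 × 100 = 6.3
Total dependency ratio = (31,832 + 2,232) / 35,242 × 100 = 34,064 / 35,242 × 100 = 96.7

Youth dependency ratio: 90.3
Old-age dependency ratio: 6.3
Total dependency ratio: 96.7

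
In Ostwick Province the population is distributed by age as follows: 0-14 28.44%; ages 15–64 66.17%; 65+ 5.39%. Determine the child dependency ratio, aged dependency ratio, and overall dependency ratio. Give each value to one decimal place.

Youth dependency ratio = 28.44 / 66.17 × 100 = 43.0
Old-age dependency ratio = 5.39 / 66.17 × 100 = 8.1
Total dependency ratio = (28.44 + 5.39) / 66.17 × 100 = 33.83 / 66.17 × 100 = 51.1

Youth dependency ratio: 43.0
Old-age dependency ratio: 8.1
Total dependency ratio: 51.1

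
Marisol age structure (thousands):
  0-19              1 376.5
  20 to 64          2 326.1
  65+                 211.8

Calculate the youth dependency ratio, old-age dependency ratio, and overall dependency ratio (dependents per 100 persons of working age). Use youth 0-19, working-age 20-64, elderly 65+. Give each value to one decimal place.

Youth dependency ratio: 59.2
Old-age dependency ratio: 9.1
Total dependency ratio: 68.3

Youth dependency ratio = 1 376.5 / 2 326.1 × 100 = 59.2
Old-age dependency ratio = 211.8 / 2 326.1 × 100 = 9.1
Total dependency ratio = (1 376.5 + 211.8) / 2 326.1 × 100 = 1 588.3 / 2 326.1 × 100 = 68.3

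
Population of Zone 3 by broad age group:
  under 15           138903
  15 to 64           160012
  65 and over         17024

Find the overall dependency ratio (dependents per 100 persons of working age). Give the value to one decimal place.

Total dependency ratio: 97.4

Total dependency ratio = (138903 + 17024) / 160012 × 100 = 155927 / 160012 × 100 = 97.4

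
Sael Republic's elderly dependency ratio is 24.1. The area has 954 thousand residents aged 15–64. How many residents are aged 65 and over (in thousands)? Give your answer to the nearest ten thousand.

Old-age dependency ratio = elderly / working-age × 100
24.1 = E / 954 × 100
⇒ 230

Aged 65 and over: 230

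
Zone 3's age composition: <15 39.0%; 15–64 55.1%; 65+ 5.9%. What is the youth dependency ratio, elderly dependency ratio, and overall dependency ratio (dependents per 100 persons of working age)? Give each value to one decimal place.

Youth dependency ratio: 70.8
Old-age dependency ratio: 10.7
Total dependency ratio: 81.5

Youth dependency ratio = 39.0 / 55.1 × 100 = 70.8
Old-age dependency ratio = 5.9 / 55.1 × 100 = 10.7
Total dependency ratio = (39.0 + 5.9) / 55.1 × 100 = 44.9 / 55.1 × 100 = 81.5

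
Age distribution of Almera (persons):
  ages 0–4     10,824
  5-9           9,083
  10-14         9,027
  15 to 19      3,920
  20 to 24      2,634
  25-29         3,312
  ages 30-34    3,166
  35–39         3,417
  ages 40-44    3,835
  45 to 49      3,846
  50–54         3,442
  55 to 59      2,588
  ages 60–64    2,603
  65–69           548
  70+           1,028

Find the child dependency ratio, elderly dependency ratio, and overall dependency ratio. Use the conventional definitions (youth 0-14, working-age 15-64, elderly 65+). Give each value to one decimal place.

0–14: 10,824 + 9,083 + 9,027 = 28,934
15–64: 3,920 + 2,634 + 3,312 + 3,166 + 3,417 + 3,835 + 3,846 + 3,442 + 2,588 + 2,603 = 32,763
65+: 548 + 1,028 = 1,576
Youth dependency ratio = 28,934 / 32,763 × 100 = 88.3
Old-age dependency ratio = 1,576 / 32,763 × 100 = 4.8
Total dependency ratio = (28,934 + 1,576) / 32,763 × 100 = 30,510 / 32,763 × 100 = 93.1

Youth dependency ratio: 88.3
Old-age dependency ratio: 4.8
Total dependency ratio: 93.1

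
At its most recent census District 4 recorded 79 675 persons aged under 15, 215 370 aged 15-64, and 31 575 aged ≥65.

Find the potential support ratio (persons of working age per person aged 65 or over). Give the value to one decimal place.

Potential support ratio = 215 370 / 31 575 = 6.8

Potential support ratio: 6.8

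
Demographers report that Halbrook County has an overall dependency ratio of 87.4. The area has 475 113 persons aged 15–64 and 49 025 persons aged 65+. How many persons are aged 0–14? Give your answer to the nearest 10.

Aged 0–14: 366 220

Total dependency ratio = (youth + elderly) / working-age × 100
87.4 = (Y + 49 025) / 475 113 × 100
⇒ 366 220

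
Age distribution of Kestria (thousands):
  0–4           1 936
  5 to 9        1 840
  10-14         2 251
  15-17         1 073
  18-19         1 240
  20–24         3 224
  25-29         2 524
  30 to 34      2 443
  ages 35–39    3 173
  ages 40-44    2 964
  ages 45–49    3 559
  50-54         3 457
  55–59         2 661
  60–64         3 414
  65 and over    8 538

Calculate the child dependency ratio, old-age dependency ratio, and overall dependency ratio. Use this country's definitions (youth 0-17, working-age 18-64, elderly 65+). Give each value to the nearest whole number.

Youth dependency ratio: 25
Old-age dependency ratio: 30
Total dependency ratio: 55

0–17: 1 936 + 1 840 + 2 251 + 1 073 = 7 100
18–64: 1 240 + 3 224 + 2 524 + 2 443 + 3 173 + 2 964 + 3 559 + 3 457 + 2 661 + 3 414 = 28 659
65+: 8 538
Youth dependency ratio = 7 100 / 28 659 × 100 = 25
Old-age dependency ratio = 8 538 / 28 659 × 100 = 30
Total dependency ratio = (7 100 + 8 538) / 28 659 × 100 = 15 638 / 28 659 × 100 = 55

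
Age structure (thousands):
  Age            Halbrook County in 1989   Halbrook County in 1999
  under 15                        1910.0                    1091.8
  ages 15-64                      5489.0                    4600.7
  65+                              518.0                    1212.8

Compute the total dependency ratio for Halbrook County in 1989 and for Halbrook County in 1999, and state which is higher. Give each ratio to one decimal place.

Halbrook County in 1989: 44.2
Halbrook County in 1999: 50.1
Higher: Halbrook County in 1999

Halbrook County in 1989: (1910.0 + 518.0) / 5489.0 × 100 = 2428.0 / 5489.0 × 100 = 44.2
Halbrook County in 1999: (1091.8 + 1212.8) / 4600.7 × 100 = 2304.6 / 4600.7 × 100 = 50.1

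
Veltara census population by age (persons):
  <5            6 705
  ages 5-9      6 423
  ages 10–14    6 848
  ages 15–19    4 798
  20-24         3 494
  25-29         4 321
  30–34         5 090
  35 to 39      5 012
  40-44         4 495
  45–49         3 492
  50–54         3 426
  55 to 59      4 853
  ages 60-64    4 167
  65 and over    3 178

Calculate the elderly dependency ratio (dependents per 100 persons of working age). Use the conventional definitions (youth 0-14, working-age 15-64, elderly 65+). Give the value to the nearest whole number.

0–14: 6 705 + 6 423 + 6 848 = 19 976
15–64: 4 798 + 3 494 + 4 321 + 5 090 + 5 012 + 4 495 + 3 492 + 3 426 + 4 853 + 4 167 = 43 148
65+: 3 178
Old-age dependency ratio = 3 178 / 43 148 × 100 = 7

Old-age dependency ratio: 7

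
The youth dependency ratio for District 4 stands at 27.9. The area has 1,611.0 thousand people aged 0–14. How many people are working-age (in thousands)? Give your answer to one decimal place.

Youth dependency ratio = youth / working-age × 100
27.9 = 1,611.0 / W × 100
⇒ 5,774.2

Working-age: 5,774.2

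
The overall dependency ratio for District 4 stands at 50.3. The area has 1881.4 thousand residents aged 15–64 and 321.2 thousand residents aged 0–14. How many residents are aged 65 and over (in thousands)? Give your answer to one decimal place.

Aged 65 and over: 625.1

Total dependency ratio = (youth + elderly) / working-age × 100
50.3 = (321.2 + E) / 1881.4 × 100
⇒ 625.1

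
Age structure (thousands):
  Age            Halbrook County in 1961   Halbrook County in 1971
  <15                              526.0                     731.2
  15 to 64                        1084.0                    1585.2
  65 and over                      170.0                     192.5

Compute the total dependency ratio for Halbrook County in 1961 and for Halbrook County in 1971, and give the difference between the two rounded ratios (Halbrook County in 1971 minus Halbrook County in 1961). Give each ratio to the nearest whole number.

Halbrook County in 1961: 64
Halbrook County in 1971: 58
Difference: -6

Halbrook County in 1961: (526.0 + 170.0) / 1084.0 × 100 = 696.0 / 1084.0 × 100 = 64
Halbrook County in 1971: (731.2 + 192.5) / 1585.2 × 100 = 923.7 / 1585.2 × 100 = 58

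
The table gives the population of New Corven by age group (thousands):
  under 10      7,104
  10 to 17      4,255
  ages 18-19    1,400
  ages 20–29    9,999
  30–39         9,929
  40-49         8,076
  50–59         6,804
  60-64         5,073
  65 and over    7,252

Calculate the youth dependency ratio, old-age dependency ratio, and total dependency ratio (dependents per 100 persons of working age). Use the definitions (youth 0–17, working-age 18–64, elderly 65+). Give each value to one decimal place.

0–17: 7,104 + 4,255 = 11,359
18–64: 1,400 + 9,999 + 9,929 + 8,076 + 6,804 + 5,073 = 41,281
65+: 7,252
Youth dependency ratio = 11,359 / 41,281 × 100 = 27.5
Old-age dependency ratio = 7,252 / 41,281 × 100 = 17.6
Total dependency ratio = (11,359 + 7,252) / 41,281 × 100 = 18,611 / 41,281 × 100 = 45.1

Youth dependency ratio: 27.5
Old-age dependency ratio: 17.6
Total dependency ratio: 45.1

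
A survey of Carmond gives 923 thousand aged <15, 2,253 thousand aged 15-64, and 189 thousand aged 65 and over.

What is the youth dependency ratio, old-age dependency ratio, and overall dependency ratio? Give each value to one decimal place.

Youth dependency ratio = 923 / 2,253 × 100 = 41.0
Old-age dependency ratio = 189 / 2,253 × 100 = 8.4
Total dependency ratio = (923 + 189) / 2,253 × 100 = 1,112 / 2,253 × 100 = 49.4

Youth dependency ratio: 41.0
Old-age dependency ratio: 8.4
Total dependency ratio: 49.4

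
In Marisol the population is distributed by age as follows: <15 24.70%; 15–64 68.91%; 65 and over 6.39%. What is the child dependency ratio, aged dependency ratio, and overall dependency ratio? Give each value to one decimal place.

Youth dependency ratio: 35.8
Old-age dependency ratio: 9.3
Total dependency ratio: 45.1

Youth dependency ratio = 24.70 / 68.91 × 100 = 35.8
Old-age dependency ratio = 6.39 / 68.91 × 100 = 9.3
Total dependency ratio = (24.70 + 6.39) / 68.91 × 100 = 31.09 / 68.91 × 100 = 45.1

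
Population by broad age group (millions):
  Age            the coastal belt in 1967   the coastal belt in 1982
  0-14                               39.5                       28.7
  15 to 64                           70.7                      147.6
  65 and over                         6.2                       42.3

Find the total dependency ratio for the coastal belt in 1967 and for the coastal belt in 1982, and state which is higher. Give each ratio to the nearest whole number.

the coastal belt in 1967: 65
the coastal belt in 1982: 48
Higher: the coastal belt in 1967

the coastal belt in 1967: (39.5 + 6.2) / 70.7 × 100 = 45.7 / 70.7 × 100 = 65
the coastal belt in 1982: (28.7 + 42.3) / 147.6 × 100 = 71.0 / 147.6 × 100 = 48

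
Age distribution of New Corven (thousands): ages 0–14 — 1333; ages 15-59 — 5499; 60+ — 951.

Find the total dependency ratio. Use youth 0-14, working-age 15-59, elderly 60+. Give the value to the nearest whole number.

Total dependency ratio: 42

Total dependency ratio = (1333 + 951) / 5499 × 100 = 2284 / 5499 × 100 = 42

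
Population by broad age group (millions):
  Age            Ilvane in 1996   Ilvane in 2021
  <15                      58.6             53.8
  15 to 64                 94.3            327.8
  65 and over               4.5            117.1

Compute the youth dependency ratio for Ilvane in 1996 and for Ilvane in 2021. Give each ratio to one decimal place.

Ilvane in 1996: 62.1
Ilvane in 2021: 16.4

Ilvane in 1996: 58.6 / 94.3 × 100 = 62.1
Ilvane in 2021: 53.8 / 327.8 × 100 = 16.4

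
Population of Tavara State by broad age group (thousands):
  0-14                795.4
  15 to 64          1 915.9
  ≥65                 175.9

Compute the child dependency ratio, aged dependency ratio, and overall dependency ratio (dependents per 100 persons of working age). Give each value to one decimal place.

Youth dependency ratio: 41.5
Old-age dependency ratio: 9.2
Total dependency ratio: 50.7

Youth dependency ratio = 795.4 / 1 915.9 × 100 = 41.5
Old-age dependency ratio = 175.9 / 1 915.9 × 100 = 9.2
Total dependency ratio = (795.4 + 175.9) / 1 915.9 × 100 = 971.3 / 1 915.9 × 100 = 50.7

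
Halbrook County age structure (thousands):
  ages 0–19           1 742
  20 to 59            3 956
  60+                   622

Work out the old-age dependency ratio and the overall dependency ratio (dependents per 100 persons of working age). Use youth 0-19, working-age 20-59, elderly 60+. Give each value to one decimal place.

Old-age dependency ratio: 15.7
Total dependency ratio: 59.8

Old-age dependency ratio = 622 / 3 956 × 100 = 15.7
Total dependency ratio = (1 742 + 622) / 3 956 × 100 = 2 364 / 3 956 × 100 = 59.8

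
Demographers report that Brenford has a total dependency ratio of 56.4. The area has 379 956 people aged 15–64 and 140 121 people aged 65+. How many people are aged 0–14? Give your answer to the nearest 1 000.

Total dependency ratio = (youth + elderly) / working-age × 100
56.4 = (Y + 140 121) / 379 956 × 100
⇒ 74 000

Aged 0–14: 74 000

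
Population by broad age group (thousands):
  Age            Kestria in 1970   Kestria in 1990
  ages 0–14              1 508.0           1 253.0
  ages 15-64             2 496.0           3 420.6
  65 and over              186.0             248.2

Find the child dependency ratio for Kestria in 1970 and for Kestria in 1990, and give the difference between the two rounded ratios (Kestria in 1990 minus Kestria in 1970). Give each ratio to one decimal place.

Kestria in 1970: 1 508.0 / 2 496.0 × 100 = 60.4
Kestria in 1990: 1 253.0 / 3 420.6 × 100 = 36.6

Kestria in 1970: 60.4
Kestria in 1990: 36.6
Difference: -23.8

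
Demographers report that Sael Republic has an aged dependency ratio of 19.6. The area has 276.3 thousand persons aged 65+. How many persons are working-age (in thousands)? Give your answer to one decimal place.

Working-age: 1 409.7

Old-age dependency ratio = elderly / working-age × 100
19.6 = 276.3 / W × 100
⇒ 1 409.7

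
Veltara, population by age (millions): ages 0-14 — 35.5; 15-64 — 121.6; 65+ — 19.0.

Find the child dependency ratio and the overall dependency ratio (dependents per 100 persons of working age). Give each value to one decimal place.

Youth dependency ratio: 29.2
Total dependency ratio: 44.8

Youth dependency ratio = 35.5 / 121.6 × 100 = 29.2
Total dependency ratio = (35.5 + 19.0) / 121.6 × 100 = 54.5 / 121.6 × 100 = 44.8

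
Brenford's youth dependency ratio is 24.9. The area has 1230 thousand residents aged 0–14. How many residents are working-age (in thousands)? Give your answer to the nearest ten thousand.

Working-age: 4940

Youth dependency ratio = youth / working-age × 100
24.9 = 1230 / W × 100
⇒ 4940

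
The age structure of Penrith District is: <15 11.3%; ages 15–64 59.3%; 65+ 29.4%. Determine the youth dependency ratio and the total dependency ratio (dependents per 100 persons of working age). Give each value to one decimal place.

Youth dependency ratio: 19.1
Total dependency ratio: 68.6

Youth dependency ratio = 11.3 / 59.3 × 100 = 19.1
Total dependency ratio = (11.3 + 29.4) / 59.3 × 100 = 40.7 / 59.3 × 100 = 68.6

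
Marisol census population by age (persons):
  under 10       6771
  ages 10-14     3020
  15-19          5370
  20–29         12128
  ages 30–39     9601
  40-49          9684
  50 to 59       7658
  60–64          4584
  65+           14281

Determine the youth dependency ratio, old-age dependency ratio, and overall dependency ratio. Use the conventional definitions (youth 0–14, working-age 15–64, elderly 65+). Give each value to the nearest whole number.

Youth dependency ratio: 20
Old-age dependency ratio: 29
Total dependency ratio: 49

0–14: 6771 + 3020 = 9791
15–64: 5370 + 12128 + 9601 + 9684 + 7658 + 4584 = 49025
65+: 14281
Youth dependency ratio = 9791 / 49025 × 100 = 20
Old-age dependency ratio = 14281 / 49025 × 100 = 29
Total dependency ratio = (9791 + 14281) / 49025 × 100 = 24072 / 49025 × 100 = 49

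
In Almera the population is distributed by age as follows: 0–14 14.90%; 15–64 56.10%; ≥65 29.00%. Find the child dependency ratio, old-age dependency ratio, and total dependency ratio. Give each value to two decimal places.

Youth dependency ratio: 26.56
Old-age dependency ratio: 51.69
Total dependency ratio: 78.25

Youth dependency ratio = 14.90 / 56.10 × 100 = 26.56
Old-age dependency ratio = 29.00 / 56.10 × 100 = 51.69
Total dependency ratio = (14.90 + 29.00) / 56.10 × 100 = 43.90 / 56.10 × 100 = 78.25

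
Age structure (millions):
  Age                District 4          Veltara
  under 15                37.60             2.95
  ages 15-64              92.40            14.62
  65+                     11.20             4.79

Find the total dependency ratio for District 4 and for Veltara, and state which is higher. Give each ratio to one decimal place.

District 4: 52.8
Veltara: 52.9
Higher: Veltara

District 4: (37.60 + 11.20) / 92.40 × 100 = 48.80 / 92.40 × 100 = 52.8
Veltara: (2.95 + 4.79) / 14.62 × 100 = 7.74 / 14.62 × 100 = 52.9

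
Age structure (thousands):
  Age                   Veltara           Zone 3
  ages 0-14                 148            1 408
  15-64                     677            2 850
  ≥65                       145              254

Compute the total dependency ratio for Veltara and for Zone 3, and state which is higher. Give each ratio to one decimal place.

Veltara: 43.3
Zone 3: 58.3
Higher: Zone 3

Veltara: (148 + 145) / 677 × 100 = 293 / 677 × 100 = 43.3
Zone 3: (1 408 + 254) / 2 850 × 100 = 1 662 / 2 850 × 100 = 58.3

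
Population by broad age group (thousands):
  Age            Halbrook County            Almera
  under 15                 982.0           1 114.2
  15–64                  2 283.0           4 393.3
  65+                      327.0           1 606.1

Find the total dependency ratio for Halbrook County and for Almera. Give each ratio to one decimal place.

Halbrook County: 57.3
Almera: 61.9

Halbrook County: (982.0 + 327.0) / 2 283.0 × 100 = 1 309.0 / 2 283.0 × 100 = 57.3
Almera: (1 114.2 + 1 606.1) / 4 393.3 × 100 = 2 720.3 / 4 393.3 × 100 = 61.9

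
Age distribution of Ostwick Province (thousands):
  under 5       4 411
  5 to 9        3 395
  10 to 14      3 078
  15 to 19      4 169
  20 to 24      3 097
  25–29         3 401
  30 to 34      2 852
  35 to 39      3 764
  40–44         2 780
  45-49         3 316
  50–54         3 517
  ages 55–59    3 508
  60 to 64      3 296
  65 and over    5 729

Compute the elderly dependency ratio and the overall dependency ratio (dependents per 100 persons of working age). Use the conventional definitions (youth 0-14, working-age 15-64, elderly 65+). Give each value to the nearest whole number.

Old-age dependency ratio: 17
Total dependency ratio: 49

0–14: 4 411 + 3 395 + 3 078 = 10 884
15–64: 4 169 + 3 097 + 3 401 + 2 852 + 3 764 + 2 780 + 3 316 + 3 517 + 3 508 + 3 296 = 33 700
65+: 5 729
Old-age dependency ratio = 5 729 / 33 700 × 100 = 17
Total dependency ratio = (10 884 + 5 729) / 33 700 × 100 = 16 613 / 33 700 × 100 = 49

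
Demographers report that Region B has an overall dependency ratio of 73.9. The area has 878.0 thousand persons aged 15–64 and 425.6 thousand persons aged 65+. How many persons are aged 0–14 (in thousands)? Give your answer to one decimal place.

Aged 0–14: 223.2

Total dependency ratio = (youth + elderly) / working-age × 100
73.9 = (Y + 425.6) / 878.0 × 100
⇒ 223.2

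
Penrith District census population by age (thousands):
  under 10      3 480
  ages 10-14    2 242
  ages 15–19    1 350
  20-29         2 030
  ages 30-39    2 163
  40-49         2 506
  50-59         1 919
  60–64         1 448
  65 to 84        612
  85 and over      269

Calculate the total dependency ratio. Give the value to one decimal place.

0–14: 3 480 + 2 242 = 5 722
15–64: 1 350 + 2 030 + 2 163 + 2 506 + 1 919 + 1 448 = 11 416
65+: 612 + 269 = 881
Total dependency ratio = (5 722 + 881) / 11 416 × 100 = 6 603 / 11 416 × 100 = 57.8

Total dependency ratio: 57.8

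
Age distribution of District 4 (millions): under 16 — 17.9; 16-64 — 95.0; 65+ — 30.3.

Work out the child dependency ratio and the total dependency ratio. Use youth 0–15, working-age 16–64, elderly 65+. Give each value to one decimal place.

Youth dependency ratio: 18.8
Total dependency ratio: 50.7

Youth dependency ratio = 17.9 / 95.0 × 100 = 18.8
Total dependency ratio = (17.9 + 30.3) / 95.0 × 100 = 48.2 / 95.0 × 100 = 50.7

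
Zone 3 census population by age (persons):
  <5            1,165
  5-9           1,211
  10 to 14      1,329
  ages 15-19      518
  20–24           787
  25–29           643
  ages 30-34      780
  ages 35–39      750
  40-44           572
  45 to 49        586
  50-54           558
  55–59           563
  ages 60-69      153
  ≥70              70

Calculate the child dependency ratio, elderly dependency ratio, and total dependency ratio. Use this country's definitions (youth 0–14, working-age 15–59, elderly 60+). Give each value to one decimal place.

0–14: 1,165 + 1,211 + 1,329 = 3,705
15–59: 518 + 787 + 643 + 780 + 750 + 572 + 586 + 558 + 563 = 5,757
60+: 153 + 70 = 223
Youth dependency ratio = 3,705 / 5,757 × 100 = 64.4
Old-age dependency ratio = 223 / 5,757 × 100 = 3.9
Total dependency ratio = (3,705 + 223) / 5,757 × 100 = 3,928 / 5,757 × 100 = 68.2

Youth dependency ratio: 64.4
Old-age dependency ratio: 3.9
Total dependency ratio: 68.2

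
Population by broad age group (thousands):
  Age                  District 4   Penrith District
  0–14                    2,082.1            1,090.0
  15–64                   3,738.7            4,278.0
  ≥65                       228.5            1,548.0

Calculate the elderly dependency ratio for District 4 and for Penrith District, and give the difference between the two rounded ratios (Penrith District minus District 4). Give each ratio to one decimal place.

District 4: 6.1
Penrith District: 36.2
Difference: +30.1

District 4: 228.5 / 3,738.7 × 100 = 6.1
Penrith District: 1,548.0 / 4,278.0 × 100 = 36.2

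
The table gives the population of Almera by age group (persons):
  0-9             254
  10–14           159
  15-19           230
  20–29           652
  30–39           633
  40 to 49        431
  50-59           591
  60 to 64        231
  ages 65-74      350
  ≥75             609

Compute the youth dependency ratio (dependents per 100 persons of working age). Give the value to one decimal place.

0–14: 254 + 159 = 413
15–64: 230 + 652 + 633 + 431 + 591 + 231 = 2768
65+: 350 + 609 = 959
Youth dependency ratio = 413 / 2768 × 100 = 14.9

Youth dependency ratio: 14.9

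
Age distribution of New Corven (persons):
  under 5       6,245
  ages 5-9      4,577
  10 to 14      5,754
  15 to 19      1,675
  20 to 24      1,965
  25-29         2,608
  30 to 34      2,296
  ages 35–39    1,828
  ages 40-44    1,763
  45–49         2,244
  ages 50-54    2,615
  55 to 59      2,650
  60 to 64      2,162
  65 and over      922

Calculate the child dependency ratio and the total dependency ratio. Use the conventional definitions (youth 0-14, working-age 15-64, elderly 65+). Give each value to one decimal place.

Youth dependency ratio: 76.0
Total dependency ratio: 80.2

0–14: 6,245 + 4,577 + 5,754 = 16,576
15–64: 1,675 + 1,965 + 2,608 + 2,296 + 1,828 + 1,763 + 2,244 + 2,615 + 2,650 + 2,162 = 21,806
65+: 922
Youth dependency ratio = 16,576 / 21,806 × 100 = 76.0
Total dependency ratio = (16,576 + 922) / 21,806 × 100 = 17,498 / 21,806 × 100 = 80.2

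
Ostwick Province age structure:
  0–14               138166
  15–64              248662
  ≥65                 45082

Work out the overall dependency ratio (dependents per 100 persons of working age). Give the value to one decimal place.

Total dependency ratio: 73.7

Total dependency ratio = (138166 + 45082) / 248662 × 100 = 183248 / 248662 × 100 = 73.7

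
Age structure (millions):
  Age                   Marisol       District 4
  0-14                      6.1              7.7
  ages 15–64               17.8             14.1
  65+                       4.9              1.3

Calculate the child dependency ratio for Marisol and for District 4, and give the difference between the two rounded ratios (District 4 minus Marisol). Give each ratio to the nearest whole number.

Marisol: 6.1 / 17.8 × 100 = 34
District 4: 7.7 / 14.1 × 100 = 55

Marisol: 34
District 4: 55
Difference: +21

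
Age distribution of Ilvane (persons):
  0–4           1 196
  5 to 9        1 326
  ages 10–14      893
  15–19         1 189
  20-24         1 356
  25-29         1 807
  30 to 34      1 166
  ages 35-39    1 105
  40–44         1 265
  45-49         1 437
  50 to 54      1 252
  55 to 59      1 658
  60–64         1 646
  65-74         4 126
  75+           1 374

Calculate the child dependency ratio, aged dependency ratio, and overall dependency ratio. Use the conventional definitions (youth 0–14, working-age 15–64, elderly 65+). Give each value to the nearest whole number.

0–14: 1 196 + 1 326 + 893 = 3 415
15–64: 1 189 + 1 356 + 1 807 + 1 166 + 1 105 + 1 265 + 1 437 + 1 252 + 1 658 + 1 646 = 13 881
65+: 4 126 + 1 374 = 5 500
Youth dependency ratio = 3 415 / 13 881 × 100 = 25
Old-age dependency ratio = 5 500 / 13 881 × 100 = 40
Total dependency ratio = (3 415 + 5 500) / 13 881 × 100 = 8 915 / 13 881 × 100 = 64

Youth dependency ratio: 25
Old-age dependency ratio: 40
Total dependency ratio: 64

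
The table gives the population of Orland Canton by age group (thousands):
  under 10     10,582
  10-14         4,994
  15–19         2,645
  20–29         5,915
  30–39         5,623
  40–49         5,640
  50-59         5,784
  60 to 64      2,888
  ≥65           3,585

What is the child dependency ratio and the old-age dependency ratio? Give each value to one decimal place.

Youth dependency ratio: 54.7
Old-age dependency ratio: 12.6

0–14: 10,582 + 4,994 = 15,576
15–64: 2,645 + 5,915 + 5,623 + 5,640 + 5,784 + 2,888 = 28,495
65+: 3,585
Youth dependency ratio = 15,576 / 28,495 × 100 = 54.7
Old-age dependency ratio = 3,585 / 28,495 × 100 = 12.6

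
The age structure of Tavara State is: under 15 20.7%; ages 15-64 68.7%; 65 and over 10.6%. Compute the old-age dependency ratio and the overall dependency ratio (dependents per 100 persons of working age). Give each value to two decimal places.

Old-age dependency ratio = 10.6 / 68.7 × 100 = 15.43
Total dependency ratio = (20.7 + 10.6) / 68.7 × 100 = 31.3 / 68.7 × 100 = 45.56

Old-age dependency ratio: 15.43
Total dependency ratio: 45.56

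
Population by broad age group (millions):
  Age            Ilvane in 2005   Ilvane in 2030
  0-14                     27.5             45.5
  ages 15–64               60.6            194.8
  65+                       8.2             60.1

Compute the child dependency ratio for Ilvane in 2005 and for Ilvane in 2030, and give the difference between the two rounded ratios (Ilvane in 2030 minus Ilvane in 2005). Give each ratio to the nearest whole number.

Ilvane in 2005: 27.5 / 60.6 × 100 = 45
Ilvane in 2030: 45.5 / 194.8 × 100 = 23

Ilvane in 2005: 45
Ilvane in 2030: 23
Difference: -22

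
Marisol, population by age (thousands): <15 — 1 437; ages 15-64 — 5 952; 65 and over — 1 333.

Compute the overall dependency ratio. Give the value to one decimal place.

Total dependency ratio = (1 437 + 1 333) / 5 952 × 100 = 2 770 / 5 952 × 100 = 46.5

Total dependency ratio: 46.5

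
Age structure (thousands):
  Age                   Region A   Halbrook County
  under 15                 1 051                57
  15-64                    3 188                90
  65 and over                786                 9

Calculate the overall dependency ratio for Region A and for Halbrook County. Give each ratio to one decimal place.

Region A: (1 051 + 786) / 3 188 × 100 = 1 837 / 3 188 × 100 = 57.6
Halbrook County: (57 + 9) / 90 × 100 = 66 / 90 × 100 = 73.3

Region A: 57.6
Halbrook County: 73.3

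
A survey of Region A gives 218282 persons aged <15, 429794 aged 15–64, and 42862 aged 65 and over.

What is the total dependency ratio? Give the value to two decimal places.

Total dependency ratio = (218282 + 42862) / 429794 × 100 = 261144 / 429794 × 100 = 60.76

Total dependency ratio: 60.76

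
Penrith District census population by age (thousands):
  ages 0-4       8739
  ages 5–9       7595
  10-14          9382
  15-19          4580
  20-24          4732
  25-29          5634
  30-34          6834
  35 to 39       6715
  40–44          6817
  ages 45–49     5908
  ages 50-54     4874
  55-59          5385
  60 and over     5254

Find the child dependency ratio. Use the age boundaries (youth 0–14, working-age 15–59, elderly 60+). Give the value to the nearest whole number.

Youth dependency ratio: 50

0–14: 8739 + 7595 + 9382 = 25716
15–59: 4580 + 4732 + 5634 + 6834 + 6715 + 6817 + 5908 + 4874 + 5385 = 51479
60+: 5254
Youth dependency ratio = 25716 / 51479 × 100 = 50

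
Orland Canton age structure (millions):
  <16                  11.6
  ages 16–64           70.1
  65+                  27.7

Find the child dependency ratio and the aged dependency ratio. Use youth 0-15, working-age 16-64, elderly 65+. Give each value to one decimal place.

Youth dependency ratio = 11.6 / 70.1 × 100 = 16.5
Old-age dependency ratio = 27.7 / 70.1 × 100 = 39.5

Youth dependency ratio: 16.5
Old-age dependency ratio: 39.5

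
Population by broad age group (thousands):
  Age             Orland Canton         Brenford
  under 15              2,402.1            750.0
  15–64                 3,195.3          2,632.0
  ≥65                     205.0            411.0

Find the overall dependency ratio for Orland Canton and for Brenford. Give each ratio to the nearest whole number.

Orland Canton: (2,402.1 + 205.0) / 3,195.3 × 100 = 2,607.1 / 3,195.3 × 100 = 82
Brenford: (750.0 + 411.0) / 2,632.0 × 100 = 1,161.0 / 2,632.0 × 100 = 44

Orland Canton: 82
Brenford: 44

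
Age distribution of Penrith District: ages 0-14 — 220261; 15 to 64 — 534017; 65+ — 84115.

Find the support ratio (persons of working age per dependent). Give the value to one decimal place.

Support ratio: 1.8

Support ratio = 534017 / (220261 + 84115) = 534017 / 304376 = 1.8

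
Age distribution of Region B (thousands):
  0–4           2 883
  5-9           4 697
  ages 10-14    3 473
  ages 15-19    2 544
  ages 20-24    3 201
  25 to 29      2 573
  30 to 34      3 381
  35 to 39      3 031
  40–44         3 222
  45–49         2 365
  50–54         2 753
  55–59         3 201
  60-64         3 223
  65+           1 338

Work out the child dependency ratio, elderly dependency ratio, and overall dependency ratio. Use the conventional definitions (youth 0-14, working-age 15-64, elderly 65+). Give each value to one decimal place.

0–14: 2 883 + 4 697 + 3 473 = 11 053
15–64: 2 544 + 3 201 + 2 573 + 3 381 + 3 031 + 3 222 + 2 365 + 2 753 + 3 201 + 3 223 = 29 494
65+: 1 338
Youth dependency ratio = 11 053 / 29 494 × 100 = 37.5
Old-age dependency ratio = 1 338 / 29 494 × 100 = 4.5
Total dependency ratio = (11 053 + 1 338) / 29 494 × 100 = 12 391 / 29 494 × 100 = 42.0

Youth dependency ratio: 37.5
Old-age dependency ratio: 4.5
Total dependency ratio: 42.0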